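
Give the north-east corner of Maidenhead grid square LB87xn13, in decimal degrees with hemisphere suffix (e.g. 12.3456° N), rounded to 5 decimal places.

72.44167° S, 57.93333° E

Field L=11, B=1: +11·20° lon, +1·10° lat → SW at lon 40°, lat -80°.
Square 8, 7: +8·2° lon, +7·1° lat → SW at lon 56°, lat -73°.
Subsquare x=23, n=13: +23·0.0833333° lon, +13·0.0416667° lat → SW at lon 57.9167°, lat -72.4583°.
Extended square 1, 3: +1·0.00833333° lon, +3·0.00416667° lat → SW at lon 57.925°, lat -72.4458°.
Cell spans 0.00833333° lon × 0.00416667° lat. NE corner is SW corner plus one full cell.
latitude 72.44167° S, longitude 57.93333° E.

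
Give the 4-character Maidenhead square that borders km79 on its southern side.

KM78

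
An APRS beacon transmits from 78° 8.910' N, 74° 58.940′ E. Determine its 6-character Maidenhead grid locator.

MQ78ld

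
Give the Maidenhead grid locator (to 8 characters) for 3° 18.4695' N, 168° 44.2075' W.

AJ53ph13

Shift to the Maidenhead origin (180°W, 90°S): lon 11.26321, lat 93.30782.
Field: lon ⌊11.26321/20⌋ = 0 → A; lat ⌊93.30782/10⌋ = 9 → J.
Square: lon ⌊11.26321/2⌋ = 5; lat ⌊3.30782/1⌋ = 3.
Subsquare: lon ⌊1.26321/0.0833333⌋ = 15 → p; lat ⌊0.30782/0.0416667⌋ = 7 → h.
Extended square: lon ⌊0.01321/0.00833333⌋ = 1; lat ⌊0.01616/0.00416667⌋ = 3.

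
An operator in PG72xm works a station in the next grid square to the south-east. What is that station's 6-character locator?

PG82al

Longitude subsquare x = 23; +1 → 24, wraps to 0 = a, carry into square.
Longitude square 7; +1 → 8.
Latitude subsquare m = 12; −1 → 11 = l.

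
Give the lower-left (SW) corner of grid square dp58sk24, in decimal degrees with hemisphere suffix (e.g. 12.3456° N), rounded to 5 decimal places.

68.43333° N, 108.48333° W

Field D=3, P=15: +3·20° lon, +15·10° lat → SW at lon -120°, lat 60°.
Square 5, 8: +5·2° lon, +8·1° lat → SW at lon -110°, lat 68°.
Subsquare s=18, k=10: +18·0.0833333° lon, +10·0.0416667° lat → SW at lon -108.5°, lat 68.4167°.
Extended square 2, 4: +2·0.00833333° lon, +4·0.00416667° lat → SW at lon -108.483°, lat 68.4333°.
latitude 68.43333° N, longitude 108.48333° W.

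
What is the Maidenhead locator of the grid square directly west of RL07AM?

QL97xm

Longitude subsquare a = 0; −1 → -1, wraps to 23 = x, carry into square.
Longitude square 0; −1 → -1, wraps to 9, carry into field.
Longitude field R = 17; −1 → 16 = Q.
The latitude characters are unchanged.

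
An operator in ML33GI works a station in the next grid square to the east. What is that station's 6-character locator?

ML33hi

Longitude subsquare g = 6; +1 → 7 = h.
The latitude characters are unchanged.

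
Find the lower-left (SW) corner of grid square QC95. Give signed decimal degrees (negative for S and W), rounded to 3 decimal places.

-65.000, 158.000

Field Q=16, C=2: +16·20° lon, +2·10° lat → SW at lon 140°, lat -70°.
Square 9, 5: +9·2° lon, +5·1° lat → SW at lon 158°, lat -65°.
latitude -65.000, longitude 158.000.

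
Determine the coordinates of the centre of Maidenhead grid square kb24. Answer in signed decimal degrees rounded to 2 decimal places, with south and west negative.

Field K=10, B=1: +10·20° lon, +1·10° lat → SW at lon 20°, lat -80°.
Square 2, 4: +2·2° lon, +4·1° lat → SW at lon 24°, lat -76°.
Cell spans 2° lon × 1° lat. Centre is SW corner plus half of each.
latitude -75.50, longitude 25.00.

-75.50, 25.00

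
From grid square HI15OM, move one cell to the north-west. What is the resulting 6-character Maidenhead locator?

Longitude subsquare o = 14; −1 → 13 = n.
Latitude subsquare m = 12; +1 → 13 = n.

HI15nn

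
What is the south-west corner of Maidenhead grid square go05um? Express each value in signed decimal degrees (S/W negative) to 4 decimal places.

Field G=6, O=14: +6·20° lon, +14·10° lat → SW at lon -60°, lat 50°.
Square 0, 5: +0·2° lon, +5·1° lat → SW at lon -60°, lat 55°.
Subsquare u=20, m=12: +20·0.0833333° lon, +12·0.0416667° lat → SW at lon -58.3333°, lat 55.5°.
latitude 55.5000, longitude -58.3333.

55.5000, -58.3333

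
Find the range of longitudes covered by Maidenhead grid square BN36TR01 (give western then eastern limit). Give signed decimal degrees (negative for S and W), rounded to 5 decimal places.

-152.41667, -152.40833

Field B=1, N=13: +1·20° lon, +13·10° lat → SW at lon -160°, lat 40°.
Square 3, 6: +3·2° lon, +6·1° lat → SW at lon -154°, lat 46°.
Subsquare t=19, r=17: +19·0.0833333° lon, +17·0.0416667° lat → SW at lon -152.417°, lat 46.7083°.
Extended square 0, 1: +0·0.00833333° lon, +1·0.00416667° lat → SW at lon -152.417°, lat 46.7125°.
Cell spans 0.00833333° lon × 0.00416667° lat.
west -152.41667, east -152.40833.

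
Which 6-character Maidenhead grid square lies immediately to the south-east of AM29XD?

AM39ac

Longitude subsquare x = 23; +1 → 24, wraps to 0 = a, carry into square.
Longitude square 2; +1 → 3.
Latitude subsquare d = 3; −1 → 2 = c.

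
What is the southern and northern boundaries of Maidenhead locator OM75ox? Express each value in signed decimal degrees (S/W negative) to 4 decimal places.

Field O=14, M=12: +14·20° lon, +12·10° lat → SW at lon 100°, lat 30°.
Square 7, 5: +7·2° lon, +5·1° lat → SW at lon 114°, lat 35°.
Subsquare o=14, x=23: +14·0.0833333° lon, +23·0.0416667° lat → SW at lon 115.167°, lat 35.9583°.
Cell spans 0.0833333° lon × 0.0416667° lat.
south 35.9583, north 36.0000.

35.9583, 36.0000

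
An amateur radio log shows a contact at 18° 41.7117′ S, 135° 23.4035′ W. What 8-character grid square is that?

Shift to the Maidenhead origin (180°W, 90°S): lon 44.60994, lat 71.30481.
Field: 44.60994/20 → 2 → C, 71.30481/10 → 7 → H; chars CH.
Square: 4.60994/2 → 2, 1.30481/1 → 1; chars 21.
Subsquare: 0.60994/0.0833333 → 7 → h, 0.30481/0.0416667 → 7 → h; chars hh.
Extended square: 0.02661/0.00833333 → 3, 0.01314/0.00416667 → 3; chars 33.

CH21hh33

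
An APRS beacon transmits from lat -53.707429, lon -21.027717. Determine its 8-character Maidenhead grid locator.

HD96lh60

Shift to the Maidenhead origin (180°W, 90°S): lon 158.97228, lat 36.29257.
Field: lon ⌊158.97228/20⌋ = 7 → H; lat ⌊36.29257/10⌋ = 3 → D.
Square: lon ⌊18.97228/2⌋ = 9; lat ⌊6.29257/1⌋ = 6.
Subsquare: lon ⌊0.97228/0.0833333⌋ = 11 → l; lat ⌊0.29257/0.0416667⌋ = 7 → h.
Extended square: lon ⌊0.05562/0.00833333⌋ = 6; lat ⌊0.00090/0.00416667⌋ = 0.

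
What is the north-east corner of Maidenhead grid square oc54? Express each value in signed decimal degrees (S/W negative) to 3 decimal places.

-65.000, 112.000

Field O=14, C=2: +14·20° lon, +2·10° lat → SW at lon 100°, lat -70°.
Square 5, 4: +5·2° lon, +4·1° lat → SW at lon 110°, lat -66°.
Cell spans 2° lon × 1° lat. NE corner is SW corner plus one full cell.
latitude -65.000, longitude 112.000.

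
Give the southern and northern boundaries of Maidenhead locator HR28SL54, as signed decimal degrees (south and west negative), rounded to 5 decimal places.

88.47500, 88.47917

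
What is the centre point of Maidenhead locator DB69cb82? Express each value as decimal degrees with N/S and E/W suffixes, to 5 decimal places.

Field D=3, B=1: +3·20° lon, +1·10° lat → SW at lon -120°, lat -80°.
Square 6, 9: +6·2° lon, +9·1° lat → SW at lon -108°, lat -71°.
Subsquare c=2, b=1: +2·0.0833333° lon, +1·0.0416667° lat → SW at lon -107.833°, lat -70.9583°.
Extended square 8, 2: +8·0.00833333° lon, +2·0.00416667° lat → SW at lon -107.767°, lat -70.95°.
Cell spans 0.00833333° lon × 0.00416667° lat. Centre is SW corner plus half of each.
latitude 70.94792° S, longitude 107.76250° W.

70.94792° S, 107.76250° W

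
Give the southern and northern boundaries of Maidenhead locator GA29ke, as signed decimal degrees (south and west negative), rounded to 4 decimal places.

Field G=6, A=0: +6·20° lon, +0·10° lat → SW at lon -60°, lat -90°.
Square 2, 9: +2·2° lon, +9·1° lat → SW at lon -56°, lat -81°.
Subsquare k=10, e=4: +10·0.0833333° lon, +4·0.0416667° lat → SW at lon -55.1667°, lat -80.8333°.
Cell spans 0.0833333° lon × 0.0416667° lat.
south -80.8333, north -80.7917.

-80.8333, -80.7917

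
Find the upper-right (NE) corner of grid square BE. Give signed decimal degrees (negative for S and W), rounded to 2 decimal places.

-40.00, -140.00

Field B=1, E=4: +1·20° lon, +4·10° lat → SW at lon -160°, lat -50°.
Cell spans 20° lon × 10° lat. NE corner is SW corner plus one full cell.
latitude -40.00, longitude -140.00.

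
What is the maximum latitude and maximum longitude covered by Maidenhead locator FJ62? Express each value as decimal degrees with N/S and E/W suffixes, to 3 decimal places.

Field F=5, J=9: +5·20° lon, +9·10° lat → SW at lon -80°, lat 0°.
Square 6, 2: +6·2° lon, +2·1° lat → SW at lon -68°, lat 2°.
Cell spans 2° lon × 1° lat. NE corner is SW corner plus one full cell.
latitude 3.000° N, longitude 66.000° W.

3.000° N, 66.000° W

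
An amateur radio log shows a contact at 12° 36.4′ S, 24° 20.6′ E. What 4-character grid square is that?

Shift to the Maidenhead origin (180°W, 90°S): lon 204.34, lat 77.39.
Field: 204.34/20 → 10 → K, 77.39/10 → 7 → H; chars KH.
Square: 4.34/2 → 2, 7.39/1 → 7; chars 27.

KH27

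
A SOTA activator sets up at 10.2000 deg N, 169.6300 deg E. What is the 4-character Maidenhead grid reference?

RK40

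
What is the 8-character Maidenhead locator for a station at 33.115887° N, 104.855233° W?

DM73nc77

Shift to the Maidenhead origin (180°W, 90°S): lon 75.14477, lat 123.11589.
Field: 75.14477/20 → 3 → D, 123.11589/10 → 12 → M; chars DM.
Square: 15.14477/2 → 7, 3.11589/1 → 3; chars 73.
Subsquare: 1.14477/0.0833333 → 13 → n, 0.11589/0.0416667 → 2 → c; chars nc.
Extended square: 0.06143/0.00833333 → 7, 0.03255/0.00416667 → 7; chars 77.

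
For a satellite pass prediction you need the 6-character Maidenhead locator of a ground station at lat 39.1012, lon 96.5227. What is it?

NM89gc

Shift to the Maidenhead origin (180°W, 90°S): lon 276.5227, lat 129.1012.
Field: lon ⌊276.5227/20⌋ = 13 → N; lat ⌊129.1012/10⌋ = 12 → M.
Square: lon ⌊16.5227/2⌋ = 8; lat ⌊9.1012/1⌋ = 9.
Subsquare: lon ⌊0.5227/0.0833333⌋ = 6 → g; lat ⌊0.1012/0.0416667⌋ = 2 → c.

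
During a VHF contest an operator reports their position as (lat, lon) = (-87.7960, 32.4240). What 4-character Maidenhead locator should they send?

Offset from 180°W / 90°S: lon 212.42°, lat 2.20°.
Field: 212.42/20 → 10 → K, 2.20/10 → 0 → A; chars KA.
Square: 12.42/2 → 6, 2.20/1 → 2; chars 62.

KA62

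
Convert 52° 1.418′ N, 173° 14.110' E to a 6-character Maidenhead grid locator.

RO62oa

Add 180° to longitude and 90° to latitude: 353.2352, 142.0236.
Field: lon ⌊353.2352/20⌋ = 17 → R; lat ⌊142.0236/10⌋ = 14 → O.
Square: lon ⌊13.2352/2⌋ = 6; lat ⌊2.0236/1⌋ = 2.
Subsquare: lon ⌊1.2352/0.0833333⌋ = 14 → o; lat ⌊0.0236/0.0416667⌋ = 0 → a.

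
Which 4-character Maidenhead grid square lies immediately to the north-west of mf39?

MG20

Longitude square 3; −1 → 2.
Latitude square 9; +1 → 10, wraps to 0, carry into field.
Latitude field F = 5; +1 → 6 = G.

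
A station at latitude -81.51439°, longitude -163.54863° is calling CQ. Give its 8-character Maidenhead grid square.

AA88fl46

Offset from 180°W / 90°S: lon 16.45137°, lat 8.48561°.
Field: lon ⌊16.45137/20⌋ = 0 → A; lat ⌊8.48561/10⌋ = 0 → A.
Square: lon ⌊16.45137/2⌋ = 8; lat ⌊8.48561/1⌋ = 8.
Subsquare: lon ⌊0.45137/0.0833333⌋ = 5 → f; lat ⌊0.48561/0.0416667⌋ = 11 → l.
Extended square: lon ⌊0.03470/0.00833333⌋ = 4; lat ⌊0.02728/0.00416667⌋ = 6.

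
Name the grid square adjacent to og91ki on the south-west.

Longitude subsquare k = 10; −1 → 9 = j.
Latitude subsquare i = 8; −1 → 7 = h.

OG91jh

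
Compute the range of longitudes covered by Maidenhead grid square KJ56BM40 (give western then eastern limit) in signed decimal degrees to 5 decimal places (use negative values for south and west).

Field K=10, J=9: +10·20° lon, +9·10° lat → SW at lon 20°, lat 0°.
Square 5, 6: +5·2° lon, +6·1° lat → SW at lon 30°, lat 6°.
Subsquare b=1, m=12: +1·0.0833333° lon, +12·0.0416667° lat → SW at lon 30.0833°, lat 6.5°.
Extended square 4, 0: +4·0.00833333° lon, +0·0.00416667° lat → SW at lon 30.1167°, lat 6.5°.
Cell spans 0.00833333° lon × 0.00416667° lat.
west 30.11667, east 30.12500.

30.11667, 30.12500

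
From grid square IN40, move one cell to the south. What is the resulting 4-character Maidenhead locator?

Latitude square 0; −1 → -1, wraps to 9, carry into field.
Latitude field N = 13; −1 → 12 = M.
The longitude characters are unchanged.

IM49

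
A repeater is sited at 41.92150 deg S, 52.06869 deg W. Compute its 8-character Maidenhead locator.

GE38xb18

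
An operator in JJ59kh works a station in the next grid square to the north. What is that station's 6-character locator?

JJ59ki

Latitude subsquare h = 7; +1 → 8 = i.
The longitude characters are unchanged.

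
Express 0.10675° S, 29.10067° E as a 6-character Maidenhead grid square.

KI49nv

Offset from 180°W / 90°S: lon 209.1007°, lat 89.8932°.
Field: 209.1007/20 → 10 → K, 89.8932/10 → 8 → I; chars KI.
Square: 9.1007/2 → 4, 9.8932/1 → 9; chars 49.
Subsquare: 1.1007/0.0833333 → 13 → n, 0.8932/0.0416667 → 21 → v; chars nv.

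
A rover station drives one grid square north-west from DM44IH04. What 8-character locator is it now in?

Longitude extended square 0; −1 → -1, wraps to 9, carry into subsquare.
Longitude subsquare i = 8; −1 → 7 = h.
Latitude extended square 4; +1 → 5.

DM44hh95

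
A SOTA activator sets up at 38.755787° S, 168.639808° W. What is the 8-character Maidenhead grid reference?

AF51qf38

Shift to the Maidenhead origin (180°W, 90°S): lon 11.36019, lat 51.24421.
Field: 11.36019/20 → 0 → A, 51.24421/10 → 5 → F; chars AF.
Square: 11.36019/2 → 5, 1.24421/1 → 1; chars 51.
Subsquare: 1.36019/0.0833333 → 16 → q, 0.24421/0.0416667 → 5 → f; chars qf.
Extended square: 0.02686/0.00833333 → 3, 0.03588/0.00416667 → 8; chars 38.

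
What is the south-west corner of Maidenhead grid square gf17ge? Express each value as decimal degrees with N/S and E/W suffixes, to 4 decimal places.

Field G=6, F=5: +6·20° lon, +5·10° lat → SW at lon -60°, lat -40°.
Square 1, 7: +1·2° lon, +7·1° lat → SW at lon -58°, lat -33°.
Subsquare g=6, e=4: +6·0.0833333° lon, +4·0.0416667° lat → SW at lon -57.5°, lat -32.8333°.
latitude 32.8333° S, longitude 57.5000° W.

32.8333° S, 57.5000° W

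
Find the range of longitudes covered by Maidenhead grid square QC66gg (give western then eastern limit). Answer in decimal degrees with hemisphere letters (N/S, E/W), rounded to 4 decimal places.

152.5000° E, 152.5833° E

Field Q=16, C=2: +16·20° lon, +2·10° lat → SW at lon 140°, lat -70°.
Square 6, 6: +6·2° lon, +6·1° lat → SW at lon 152°, lat -64°.
Subsquare g=6, g=6: +6·0.0833333° lon, +6·0.0416667° lat → SW at lon 152.5°, lat -63.75°.
Cell spans 0.0833333° lon × 0.0416667° lat.
west 152.5000° E, east 152.5833° E.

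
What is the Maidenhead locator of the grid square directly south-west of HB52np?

HB52mo

Longitude subsquare n = 13; −1 → 12 = m.
Latitude subsquare p = 15; −1 → 14 = o.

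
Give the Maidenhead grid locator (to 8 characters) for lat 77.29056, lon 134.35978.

PQ77eg39

Shift to the Maidenhead origin (180°W, 90°S): lon 314.35978, lat 167.29056.
Field: lon ⌊314.35978/20⌋ = 15 → P; lat ⌊167.29056/10⌋ = 16 → Q.
Square: lon ⌊14.35978/2⌋ = 7; lat ⌊7.29056/1⌋ = 7.
Subsquare: lon ⌊0.35978/0.0833333⌋ = 4 → e; lat ⌊0.29056/0.0416667⌋ = 6 → g.
Extended square: lon ⌊0.02645/0.00833333⌋ = 3; lat ⌊0.04056/0.00416667⌋ = 9.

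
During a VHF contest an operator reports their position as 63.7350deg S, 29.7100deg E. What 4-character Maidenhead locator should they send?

Add 180° to longitude and 90° to latitude: 209.71, 26.27.
Field: lon ⌊209.71/20⌋ = 10 → K; lat ⌊26.27/10⌋ = 2 → C.
Square: lon ⌊9.71/2⌋ = 4; lat ⌊6.27/1⌋ = 6.

KC46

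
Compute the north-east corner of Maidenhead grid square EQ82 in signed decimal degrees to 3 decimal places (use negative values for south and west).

Field E=4, Q=16: +4·20° lon, +16·10° lat → SW at lon -100°, lat 70°.
Square 8, 2: +8·2° lon, +2·1° lat → SW at lon -84°, lat 72°.
Cell spans 2° lon × 1° lat. NE corner is SW corner plus one full cell.
latitude 73.000, longitude -82.000.

73.000, -82.000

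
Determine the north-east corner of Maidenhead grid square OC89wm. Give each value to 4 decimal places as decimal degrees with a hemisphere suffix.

Field O=14, C=2: +14·20° lon, +2·10° lat → SW at lon 100°, lat -70°.
Square 8, 9: +8·2° lon, +9·1° lat → SW at lon 116°, lat -61°.
Subsquare w=22, m=12: +22·0.0833333° lon, +12·0.0416667° lat → SW at lon 117.833°, lat -60.5°.
Cell spans 0.0833333° lon × 0.0416667° lat. NE corner is SW corner plus one full cell.
latitude 60.4583° S, longitude 117.9167° E.

60.4583° S, 117.9167° E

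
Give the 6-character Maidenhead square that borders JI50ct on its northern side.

JI50cu

Latitude subsquare t = 19; +1 → 20 = u.
The longitude characters are unchanged.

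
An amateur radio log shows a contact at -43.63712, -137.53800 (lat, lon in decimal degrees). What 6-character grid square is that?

CE16fi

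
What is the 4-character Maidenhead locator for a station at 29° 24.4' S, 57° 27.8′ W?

GG10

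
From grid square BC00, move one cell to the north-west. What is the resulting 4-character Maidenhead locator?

AC91

Longitude square 0; −1 → -1, wraps to 9, carry into field.
Longitude field B = 1; −1 → 0 = A.
Latitude square 0; +1 → 1.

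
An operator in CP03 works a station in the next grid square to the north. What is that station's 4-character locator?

Latitude square 3; +1 → 4.
The longitude characters are unchanged.

CP04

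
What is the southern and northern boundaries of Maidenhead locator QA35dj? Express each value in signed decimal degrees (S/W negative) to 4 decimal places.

-84.6250, -84.5833

Field Q=16, A=0: +16·20° lon, +0·10° lat → SW at lon 140°, lat -90°.
Square 3, 5: +3·2° lon, +5·1° lat → SW at lon 146°, lat -85°.
Subsquare d=3, j=9: +3·0.0833333° lon, +9·0.0416667° lat → SW at lon 146.25°, lat -84.625°.
Cell spans 0.0833333° lon × 0.0416667° lat.
south -84.6250, north -84.5833.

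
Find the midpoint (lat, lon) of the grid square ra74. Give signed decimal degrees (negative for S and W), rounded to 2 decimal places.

Field R=17, A=0: +17·20° lon, +0·10° lat → SW at lon 160°, lat -90°.
Square 7, 4: +7·2° lon, +4·1° lat → SW at lon 174°, lat -86°.
Cell spans 2° lon × 1° lat. Centre is SW corner plus half of each.
latitude -85.50, longitude 175.00.

-85.50, 175.00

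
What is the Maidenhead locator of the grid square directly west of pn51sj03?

Longitude extended square 0; −1 → -1, wraps to 9, carry into subsquare.
Longitude subsquare s = 18; −1 → 17 = r.
The latitude characters are unchanged.

PN51rj93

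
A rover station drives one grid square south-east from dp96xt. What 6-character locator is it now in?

Longitude subsquare x = 23; +1 → 24, wraps to 0 = a, carry into square.
Longitude square 9; +1 → 10, wraps to 0, carry into field.
Longitude field D = 3; +1 → 4 = E.
Latitude subsquare t = 19; −1 → 18 = s.

EP06as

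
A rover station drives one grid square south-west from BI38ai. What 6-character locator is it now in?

BI28xh

Longitude subsquare a = 0; −1 → -1, wraps to 23 = x, carry into square.
Longitude square 3; −1 → 2.
Latitude subsquare i = 8; −1 → 7 = h.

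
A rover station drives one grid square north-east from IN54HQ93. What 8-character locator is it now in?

IN54iq04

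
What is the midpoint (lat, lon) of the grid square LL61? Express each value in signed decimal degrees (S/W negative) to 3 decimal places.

21.500, 53.000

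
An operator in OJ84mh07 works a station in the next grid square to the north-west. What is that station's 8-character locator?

Longitude extended square 0; −1 → -1, wraps to 9, carry into subsquare.
Longitude subsquare m = 12; −1 → 11 = l.
Latitude extended square 7; +1 → 8.

OJ84lh98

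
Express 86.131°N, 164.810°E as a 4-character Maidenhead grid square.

Offset from 180°W / 90°S: lon 344.81°, lat 176.13°.
Field: lon ⌊344.81/20⌋ = 17 → R; lat ⌊176.13/10⌋ = 17 → R.
Square: lon ⌊4.81/2⌋ = 2; lat ⌊6.13/1⌋ = 6.

RR26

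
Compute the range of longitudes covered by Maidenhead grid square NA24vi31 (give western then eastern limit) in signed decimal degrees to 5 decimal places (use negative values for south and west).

85.77500, 85.78333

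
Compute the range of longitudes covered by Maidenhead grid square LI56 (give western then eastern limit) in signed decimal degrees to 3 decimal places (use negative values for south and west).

Field L=11, I=8: +11·20° lon, +8·10° lat → SW at lon 40°, lat -10°.
Square 5, 6: +5·2° lon, +6·1° lat → SW at lon 50°, lat -4°.
Cell spans 2° lon × 1° lat.
west 50.000, east 52.000.

50.000, 52.000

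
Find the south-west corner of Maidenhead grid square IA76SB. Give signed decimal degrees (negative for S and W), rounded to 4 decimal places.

Field I=8, A=0: +8·20° lon, +0·10° lat → SW at lon -20°, lat -90°.
Square 7, 6: +7·2° lon, +6·1° lat → SW at lon -6°, lat -84°.
Subsquare s=18, b=1: +18·0.0833333° lon, +1·0.0416667° lat → SW at lon -4.5°, lat -83.9583°.
latitude -83.9583, longitude -4.5000.

-83.9583, -4.5000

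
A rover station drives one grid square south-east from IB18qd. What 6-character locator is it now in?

Longitude subsquare q = 16; +1 → 17 = r.
Latitude subsquare d = 3; −1 → 2 = c.

IB18rc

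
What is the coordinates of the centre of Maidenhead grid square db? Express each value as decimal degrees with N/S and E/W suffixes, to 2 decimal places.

Field D=3, B=1: +3·20° lon, +1·10° lat → SW at lon -120°, lat -80°.
Cell spans 20° lon × 10° lat. Centre is SW corner plus half of each.
latitude 75.00° S, longitude 110.00° W.

75.00° S, 110.00° W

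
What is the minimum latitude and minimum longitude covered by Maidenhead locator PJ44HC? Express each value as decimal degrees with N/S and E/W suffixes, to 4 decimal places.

4.0833° N, 128.5833° E

Field P=15, J=9: +15·20° lon, +9·10° lat → SW at lon 120°, lat 0°.
Square 4, 4: +4·2° lon, +4·1° lat → SW at lon 128°, lat 4°.
Subsquare h=7, c=2: +7·0.0833333° lon, +2·0.0416667° lat → SW at lon 128.583°, lat 4.08333°.
latitude 4.0833° N, longitude 128.5833° E.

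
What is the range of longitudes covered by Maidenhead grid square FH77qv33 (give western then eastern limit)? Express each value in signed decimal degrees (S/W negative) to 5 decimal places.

Field F=5, H=7: +5·20° lon, +7·10° lat → SW at lon -80°, lat -20°.
Square 7, 7: +7·2° lon, +7·1° lat → SW at lon -66°, lat -13°.
Subsquare q=16, v=21: +16·0.0833333° lon, +21·0.0416667° lat → SW at lon -64.6667°, lat -12.125°.
Extended square 3, 3: +3·0.00833333° lon, +3·0.00416667° lat → SW at lon -64.6417°, lat -12.1125°.
Cell spans 0.00833333° lon × 0.00416667° lat.
west -64.64167, east -64.63333.

-64.64167, -64.63333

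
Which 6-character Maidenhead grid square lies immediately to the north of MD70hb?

MD70hc

Latitude subsquare b = 1; +1 → 2 = c.
The longitude characters are unchanged.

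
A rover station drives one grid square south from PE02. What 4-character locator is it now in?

PE01

Latitude square 2; −1 → 1.
The longitude characters are unchanged.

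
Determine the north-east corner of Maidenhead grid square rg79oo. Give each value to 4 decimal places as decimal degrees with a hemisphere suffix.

20.3750° S, 175.2500° E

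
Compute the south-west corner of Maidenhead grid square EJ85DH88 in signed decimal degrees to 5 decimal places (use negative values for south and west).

Field E=4, J=9: +4·20° lon, +9·10° lat → SW at lon -100°, lat 0°.
Square 8, 5: +8·2° lon, +5·1° lat → SW at lon -84°, lat 5°.
Subsquare d=3, h=7: +3·0.0833333° lon, +7·0.0416667° lat → SW at lon -83.75°, lat 5.29167°.
Extended square 8, 8: +8·0.00833333° lon, +8·0.00416667° lat → SW at lon -83.6833°, lat 5.325°.
latitude 5.32500, longitude -83.68333.

5.32500, -83.68333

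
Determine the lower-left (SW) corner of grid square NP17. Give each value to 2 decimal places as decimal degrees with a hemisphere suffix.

67.00° N, 82.00° E

Field N=13, P=15: +13·20° lon, +15·10° lat → SW at lon 80°, lat 60°.
Square 1, 7: +1·2° lon, +7·1° lat → SW at lon 82°, lat 67°.
latitude 67.00° N, longitude 82.00° E.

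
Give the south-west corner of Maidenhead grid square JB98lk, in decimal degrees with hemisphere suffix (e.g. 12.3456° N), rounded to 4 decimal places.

71.5833° S, 18.9167° E

Field J=9, B=1: +9·20° lon, +1·10° lat → SW at lon 0°, lat -80°.
Square 9, 8: +9·2° lon, +8·1° lat → SW at lon 18°, lat -72°.
Subsquare l=11, k=10: +11·0.0833333° lon, +10·0.0416667° lat → SW at lon 18.9167°, lat -71.5833°.
latitude 71.5833° S, longitude 18.9167° E.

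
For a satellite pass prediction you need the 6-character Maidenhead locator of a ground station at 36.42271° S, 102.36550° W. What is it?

DF83tn

Add 180° to longitude and 90° to latitude: 77.6345, 53.5773.
Field: 77.6345/20 → 3 → D, 53.5773/10 → 5 → F; chars DF.
Square: 17.6345/2 → 8, 3.5773/1 → 3; chars 83.
Subsquare: 1.6345/0.0833333 → 19 → t, 0.5773/0.0416667 → 13 → n; chars tn.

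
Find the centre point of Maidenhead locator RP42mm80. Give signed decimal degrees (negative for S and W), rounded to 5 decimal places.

Field R=17, P=15: +17·20° lon, +15·10° lat → SW at lon 160°, lat 60°.
Square 4, 2: +4·2° lon, +2·1° lat → SW at lon 168°, lat 62°.
Subsquare m=12, m=12: +12·0.0833333° lon, +12·0.0416667° lat → SW at lon 169°, lat 62.5°.
Extended square 8, 0: +8·0.00833333° lon, +0·0.00416667° lat → SW at lon 169.067°, lat 62.5°.
Cell spans 0.00833333° lon × 0.00416667° lat. Centre is SW corner plus half of each.
latitude 62.50208, longitude 169.07083.

62.50208, 169.07083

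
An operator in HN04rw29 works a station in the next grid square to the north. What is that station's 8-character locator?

Latitude extended square 9; +1 → 10, wraps to 0, carry into subsquare.
Latitude subsquare w = 22; +1 → 23 = x.
The longitude characters are unchanged.

HN04rx20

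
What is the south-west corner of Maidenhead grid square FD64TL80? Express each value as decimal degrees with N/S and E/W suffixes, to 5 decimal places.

Field F=5, D=3: +5·20° lon, +3·10° lat → SW at lon -80°, lat -60°.
Square 6, 4: +6·2° lon, +4·1° lat → SW at lon -68°, lat -56°.
Subsquare t=19, l=11: +19·0.0833333° lon, +11·0.0416667° lat → SW at lon -66.4167°, lat -55.5417°.
Extended square 8, 0: +8·0.00833333° lon, +0·0.00416667° lat → SW at lon -66.35°, lat -55.5417°.
latitude 55.54167° S, longitude 66.35000° W.

55.54167° S, 66.35000° W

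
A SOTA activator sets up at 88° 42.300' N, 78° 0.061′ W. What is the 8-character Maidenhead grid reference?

FR08xq99

Offset from 180°W / 90°S: lon 101.99898°, lat 178.70500°.
Field: 101.99898/20 → 5 → F, 178.70500/10 → 17 → R; chars FR.
Square: 1.99898/2 → 0, 8.70500/1 → 8; chars 08.
Subsquare: 1.99898/0.0833333 → 23 → x, 0.70500/0.0416667 → 16 → q; chars xq.
Extended square: 0.08232/0.00833333 → 9, 0.03833/0.00416667 → 9; chars 99.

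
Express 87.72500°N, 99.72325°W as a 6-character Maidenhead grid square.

ER07dr

Add 180° to longitude and 90° to latitude: 80.2768, 177.7250.
Field: 80.2768/20 → 4 → E, 177.7250/10 → 17 → R; chars ER.
Square: 0.2768/2 → 0, 7.7250/1 → 7; chars 07.
Subsquare: 0.2768/0.0833333 → 3 → d, 0.7250/0.0416667 → 17 → r; chars dr.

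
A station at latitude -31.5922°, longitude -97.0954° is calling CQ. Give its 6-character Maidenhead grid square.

Shift to the Maidenhead origin (180°W, 90°S): lon 82.9046, lat 58.4078.
Field: 82.9046/20 → 4 → E, 58.4078/10 → 5 → F; chars EF.
Square: 2.9046/2 → 1, 8.4078/1 → 8; chars 18.
Subsquare: 0.9046/0.0833333 → 10 → k, 0.4078/0.0416667 → 9 → j; chars kj.

EF18kj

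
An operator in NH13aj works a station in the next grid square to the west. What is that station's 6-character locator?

NH03xj

Longitude subsquare a = 0; −1 → -1, wraps to 23 = x, carry into square.
Longitude square 1; −1 → 0.
The latitude characters are unchanged.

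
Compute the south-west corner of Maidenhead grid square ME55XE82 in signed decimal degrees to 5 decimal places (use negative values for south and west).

-44.82500, 71.98333

Field M=12, E=4: +12·20° lon, +4·10° lat → SW at lon 60°, lat -50°.
Square 5, 5: +5·2° lon, +5·1° lat → SW at lon 70°, lat -45°.
Subsquare x=23, e=4: +23·0.0833333° lon, +4·0.0416667° lat → SW at lon 71.9167°, lat -44.8333°.
Extended square 8, 2: +8·0.00833333° lon, +2·0.00416667° lat → SW at lon 71.9833°, lat -44.825°.
latitude -44.82500, longitude 71.98333.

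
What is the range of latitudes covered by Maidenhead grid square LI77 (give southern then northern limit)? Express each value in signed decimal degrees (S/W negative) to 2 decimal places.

-3.00, -2.00

Field L=11, I=8: +11·20° lon, +8·10° lat → SW at lon 40°, lat -10°.
Square 7, 7: +7·2° lon, +7·1° lat → SW at lon 54°, lat -3°.
Cell spans 2° lon × 1° lat.
south -3.00, north -2.00.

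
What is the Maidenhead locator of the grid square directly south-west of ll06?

Longitude square 0; −1 → -1, wraps to 9, carry into field.
Longitude field L = 11; −1 → 10 = K.
Latitude square 6; −1 → 5.

KL95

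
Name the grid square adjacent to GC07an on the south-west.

Longitude subsquare a = 0; −1 → -1, wraps to 23 = x, carry into square.
Longitude square 0; −1 → -1, wraps to 9, carry into field.
Longitude field G = 6; −1 → 5 = F.
Latitude subsquare n = 13; −1 → 12 = m.

FC97xm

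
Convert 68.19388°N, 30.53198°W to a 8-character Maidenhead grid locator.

Shift to the Maidenhead origin (180°W, 90°S): lon 149.46802, lat 158.19388.
Field: 149.46802/20 → 7 → H, 158.19388/10 → 15 → P; chars HP.
Square: 9.46802/2 → 4, 8.19388/1 → 8; chars 48.
Subsquare: 1.46802/0.0833333 → 17 → r, 0.19388/0.0416667 → 4 → e; chars re.
Extended square: 0.05135/0.00833333 → 6, 0.02721/0.00416667 → 6; chars 66.

HP48re66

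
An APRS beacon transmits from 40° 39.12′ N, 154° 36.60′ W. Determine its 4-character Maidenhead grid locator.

BN20

Shift to the Maidenhead origin (180°W, 90°S): lon 25.39, lat 130.65.
Field (20°×10°, letters A–R): 25.39/20 → 1 → B, 130.65/10 → 13 → N; chars BN.
Square (2°×1°, digits 0–9): 5.39/2 → 2, 0.65/1 → 0; chars 20.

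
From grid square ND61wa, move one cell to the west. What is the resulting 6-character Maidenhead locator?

Longitude subsquare w = 22; −1 → 21 = v.
The latitude characters are unchanged.

ND61va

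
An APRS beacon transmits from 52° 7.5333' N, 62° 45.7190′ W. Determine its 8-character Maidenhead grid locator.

FO82od80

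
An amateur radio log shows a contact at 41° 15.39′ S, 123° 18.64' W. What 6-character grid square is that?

CE88ir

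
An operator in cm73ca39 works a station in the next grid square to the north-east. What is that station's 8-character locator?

CM73cb40

Longitude extended square 3; +1 → 4.
Latitude extended square 9; +1 → 10, wraps to 0, carry into subsquare.
Latitude subsquare a = 0; +1 → 1 = b.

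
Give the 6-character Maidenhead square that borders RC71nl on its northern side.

RC71nm

Latitude subsquare l = 11; +1 → 12 = m.
The longitude characters are unchanged.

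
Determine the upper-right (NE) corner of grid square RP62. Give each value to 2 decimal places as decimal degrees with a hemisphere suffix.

Field R=17, P=15: +17·20° lon, +15·10° lat → SW at lon 160°, lat 60°.
Square 6, 2: +6·2° lon, +2·1° lat → SW at lon 172°, lat 62°.
Cell spans 2° lon × 1° lat. NE corner is SW corner plus one full cell.
latitude 63.00° N, longitude 174.00° E.

63.00° N, 174.00° E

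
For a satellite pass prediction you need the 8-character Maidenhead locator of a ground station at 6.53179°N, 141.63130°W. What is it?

BJ96em47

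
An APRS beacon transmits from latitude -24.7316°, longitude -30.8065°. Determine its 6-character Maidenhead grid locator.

HG45og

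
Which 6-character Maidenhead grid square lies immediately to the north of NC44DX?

NC45da

Latitude subsquare x = 23; +1 → 24, wraps to 0 = a, carry into square.
Latitude square 4; +1 → 5.
The longitude characters are unchanged.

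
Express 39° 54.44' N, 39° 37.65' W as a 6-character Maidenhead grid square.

HM09ev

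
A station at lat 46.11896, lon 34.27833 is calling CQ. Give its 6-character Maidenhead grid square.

KN76dc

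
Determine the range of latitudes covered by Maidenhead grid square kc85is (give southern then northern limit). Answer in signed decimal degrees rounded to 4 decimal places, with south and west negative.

-64.2500, -64.2083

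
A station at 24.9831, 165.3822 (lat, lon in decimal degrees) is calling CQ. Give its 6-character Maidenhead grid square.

RL24qx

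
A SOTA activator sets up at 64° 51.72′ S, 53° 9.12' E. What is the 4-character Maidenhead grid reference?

Add 180° to longitude and 90° to latitude: 233.15, 25.14.
Field: 233.15/20 → 11 → L, 25.14/10 → 2 → C; chars LC.
Square: 13.15/2 → 6, 5.14/1 → 5; chars 65.

LC65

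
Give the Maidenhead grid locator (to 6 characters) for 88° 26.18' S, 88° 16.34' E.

Shift to the Maidenhead origin (180°W, 90°S): lon 268.2723, lat 1.5637.
Field (20°×10°, letters A–R): lon ⌊268.2723/20⌋ = 13 → N; lat ⌊1.5637/10⌋ = 0 → A.
Square (2°×1°, digits 0–9): lon ⌊8.2723/2⌋ = 4; lat ⌊1.5637/1⌋ = 1.
Subsquare (5′×2.5′, letters a–x): lon ⌊0.2723/0.0833333⌋ = 3 → d; lat ⌊0.5637/0.0416667⌋ = 13 → n.

NA41dn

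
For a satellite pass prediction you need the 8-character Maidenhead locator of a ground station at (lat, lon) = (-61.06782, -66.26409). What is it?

FC68uw83

Shift to the Maidenhead origin (180°W, 90°S): lon 113.73591, lat 28.93218.
Field (20°×10°, letters A–R): 113.73591/20 → 5 → F, 28.93218/10 → 2 → C; chars FC.
Square (2°×1°, digits 0–9): 13.73591/2 → 6, 8.93218/1 → 8; chars 68.
Subsquare (5′×2.5′, letters a–x): 1.73591/0.0833333 → 20 → u, 0.93218/0.0416667 → 22 → w; chars uw.
Extended square (30″×15″, digits 0–9): 0.06924/0.00833333 → 8, 0.01551/0.00416667 → 3; chars 83.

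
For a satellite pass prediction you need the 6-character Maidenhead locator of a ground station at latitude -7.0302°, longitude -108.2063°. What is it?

Add 180° to longitude and 90° to latitude: 71.7937, 82.9698.
Field (20°×10°, letters A–R): 71.7937/20 → 3 → D, 82.9698/10 → 8 → I; chars DI.
Square (2°×1°, digits 0–9): 11.7937/2 → 5, 2.9698/1 → 2; chars 52.
Subsquare (5′×2.5′, letters a–x): 1.7937/0.0833333 → 21 → v, 0.9698/0.0416667 → 23 → x; chars vx.

DI52vx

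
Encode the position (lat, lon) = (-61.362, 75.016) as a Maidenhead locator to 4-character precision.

MC78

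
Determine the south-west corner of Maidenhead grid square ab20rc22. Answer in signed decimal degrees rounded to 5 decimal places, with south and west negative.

Field A=0, B=1: +0·20° lon, +1·10° lat → SW at lon -180°, lat -80°.
Square 2, 0: +2·2° lon, +0·1° lat → SW at lon -176°, lat -80°.
Subsquare r=17, c=2: +17·0.0833333° lon, +2·0.0416667° lat → SW at lon -174.583°, lat -79.9167°.
Extended square 2, 2: +2·0.00833333° lon, +2·0.00416667° lat → SW at lon -174.567°, lat -79.9083°.
latitude -79.90833, longitude -174.56667.

-79.90833, -174.56667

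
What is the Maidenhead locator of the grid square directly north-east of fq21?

FQ32

Longitude square 2; +1 → 3.
Latitude square 1; +1 → 2.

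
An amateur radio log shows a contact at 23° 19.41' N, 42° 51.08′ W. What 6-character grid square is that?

GL83nh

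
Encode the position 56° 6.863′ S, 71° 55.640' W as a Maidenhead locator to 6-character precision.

FD43av

Offset from 180°W / 90°S: lon 108.0727°, lat 33.8856°.
Field: 108.0727/20 → 5 → F, 33.8856/10 → 3 → D; chars FD.
Square: 8.0727/2 → 4, 3.8856/1 → 3; chars 43.
Subsquare: 0.0727/0.0833333 → 0 → a, 0.8856/0.0416667 → 21 → v; chars av.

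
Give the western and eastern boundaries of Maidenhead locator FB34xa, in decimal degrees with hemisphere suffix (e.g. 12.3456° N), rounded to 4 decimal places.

Field F=5, B=1: +5·20° lon, +1·10° lat → SW at lon -80°, lat -80°.
Square 3, 4: +3·2° lon, +4·1° lat → SW at lon -74°, lat -76°.
Subsquare x=23, a=0: +23·0.0833333° lon, +0·0.0416667° lat → SW at lon -72.0833°, lat -76°.
Cell spans 0.0833333° lon × 0.0416667° lat.
west 72.0833° W, east 72.0000° W.

72.0833° W, 72.0000° W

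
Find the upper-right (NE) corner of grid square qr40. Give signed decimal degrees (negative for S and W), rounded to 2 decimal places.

Field Q=16, R=17: +16·20° lon, +17·10° lat → SW at lon 140°, lat 80°.
Square 4, 0: +4·2° lon, +0·1° lat → SW at lon 148°, lat 80°.
Cell spans 2° lon × 1° lat. NE corner is SW corner plus one full cell.
latitude 81.00, longitude 150.00.

81.00, 150.00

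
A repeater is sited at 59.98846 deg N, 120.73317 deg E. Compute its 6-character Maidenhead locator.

Shift to the Maidenhead origin (180°W, 90°S): lon 300.7332, lat 149.9885.
Field: 300.7332/20 → 15 → P, 149.9885/10 → 14 → O; chars PO.
Square: 0.7332/2 → 0, 9.9885/1 → 9; chars 09.
Subsquare: 0.7332/0.0833333 → 8 → i, 0.9885/0.0416667 → 23 → x; chars ix.

PO09ix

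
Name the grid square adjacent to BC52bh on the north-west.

BC52ai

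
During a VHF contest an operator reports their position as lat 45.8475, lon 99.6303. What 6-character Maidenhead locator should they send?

NN95tu

Add 180° to longitude and 90° to latitude: 279.6303, 135.8475.
Field: lon ⌊279.6303/20⌋ = 13 → N; lat ⌊135.8475/10⌋ = 13 → N.
Square: lon ⌊19.6303/2⌋ = 9; lat ⌊5.8475/1⌋ = 5.
Subsquare: lon ⌊1.6303/0.0833333⌋ = 19 → t; lat ⌊0.8475/0.0416667⌋ = 20 → u.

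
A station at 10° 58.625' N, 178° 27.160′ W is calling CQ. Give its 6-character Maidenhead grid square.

AK00sx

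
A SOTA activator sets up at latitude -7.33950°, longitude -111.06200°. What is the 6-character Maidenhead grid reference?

Shift to the Maidenhead origin (180°W, 90°S): lon 68.9380, lat 82.6605.
Field: 68.9380/20 → 3 → D, 82.6605/10 → 8 → I; chars DI.
Square: 8.9380/2 → 4, 2.6605/1 → 2; chars 42.
Subsquare: 0.9380/0.0833333 → 11 → l, 0.6605/0.0416667 → 15 → p; chars lp.

DI42lp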